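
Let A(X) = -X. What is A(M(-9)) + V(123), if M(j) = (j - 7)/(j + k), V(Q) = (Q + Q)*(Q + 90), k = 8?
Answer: 52382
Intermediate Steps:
V(Q) = 2*Q*(90 + Q) (V(Q) = (2*Q)*(90 + Q) = 2*Q*(90 + Q))
M(j) = (-7 + j)/(8 + j) (M(j) = (j - 7)/(j + 8) = (-7 + j)/(8 + j))
A(M(-9)) + V(123) = -(-7 - 9)/(8 - 9) + 2*123*(90 + 123) = -(-16)/(-1) + 2*123*213 = -(-1)*(-16) + 52398 = -1*16 + 52398 = -16 + 52398 = 52382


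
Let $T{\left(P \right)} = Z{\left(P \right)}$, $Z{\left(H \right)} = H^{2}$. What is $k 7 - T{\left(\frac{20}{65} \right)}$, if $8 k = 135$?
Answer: $\frac{159577}{1352} \approx 118.03$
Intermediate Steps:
$k = \frac{135}{8}$ ($k = \frac{1}{8} \cdot 135 = \frac{135}{8} \approx 16.875$)
$T{\left(P \right)} = P^{2}$
$k 7 - T{\left(\frac{20}{65} \right)} = \frac{135}{8} \cdot 7 - \left(\frac{20}{65}\right)^{2} = \frac{945}{8} - \left(20 \cdot \frac{1}{65}\right)^{2} = \frac{945}{8} - \left(\frac{4}{13}\right)^{2} = \frac{945}{8} - \frac{16}{169} = \frac{159577}{1352}$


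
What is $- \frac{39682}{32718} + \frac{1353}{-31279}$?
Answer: $- \frac{642740366}{511693161} \approx -1.2561$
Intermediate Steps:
$- \frac{39682}{32718} + \frac{1353}{-31279} = \left(-39682\right) \frac{1}{32718} + 1353 \left(- \frac{1}{31279}\right) = - \frac{19841}{16359} - \frac{1353}{31279} = - \frac{642740366}{511693161}$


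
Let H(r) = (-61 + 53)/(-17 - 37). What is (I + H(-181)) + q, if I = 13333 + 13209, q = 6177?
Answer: 883417/27 ≈ 32719.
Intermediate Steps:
I = 26542
H(r) = 4/27 (H(r) = -8/(-54) = -8*(-1/54) = 4/27)
(I + H(-181)) + q = (26542 + 4/27) + 6177 = 716638/27 + 6177 = 883417/27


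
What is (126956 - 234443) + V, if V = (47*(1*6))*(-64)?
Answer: -125535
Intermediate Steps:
V = -18048 (V = (47*6)*(-64) = 282*(-64) = -18048)
(126956 - 234443) + V = (126956 - 234443) - 18048 = -107487 - 18048 = -125535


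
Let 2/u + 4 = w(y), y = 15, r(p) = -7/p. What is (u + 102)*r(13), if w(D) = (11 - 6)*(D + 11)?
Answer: -6427/117 ≈ -54.932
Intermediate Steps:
w(D) = 55 + 5*D (w(D) = 5*(11 + D) = 55 + 5*D)
u = 1/63 (u = 2/(-4 + (55 + 5*15)) = 2/(-4 + (55 + 75)) = 2/(-4 + 130) = 2/126 = 2*(1/126) = 1/63 ≈ 0.015873)
(u + 102)*r(13) = (1/63 + 102)*(-7/13) = 6427*(-7*1/13)/63 = (6427/63)*(-7/13) = -6427/117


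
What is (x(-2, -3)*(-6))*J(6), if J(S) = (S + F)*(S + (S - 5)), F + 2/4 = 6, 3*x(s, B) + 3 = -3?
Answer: 966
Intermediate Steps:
x(s, B) = -2 (x(s, B) = -1 + (1/3)*(-3) = -1 - 1 = -2)
F = 11/2 (F = -1/2 + 6 = 11/2 ≈ 5.5000)
J(S) = (-5 + 2*S)*(11/2 + S) (J(S) = (S + 11/2)*(S + (S - 5)) = (11/2 + S)*(S + (-5 + S)) = (11/2 + S)*(-5 + 2*S) = (-5 + 2*S)*(11/2 + S))
(x(-2, -3)*(-6))*J(6) = (-2*(-6))*(-55/2 + 2*6**2 + 6*6) = 12*(-55/2 + 2*36 + 36) = 12*(-55/2 + 72 + 36) = 12*(161/2) = 966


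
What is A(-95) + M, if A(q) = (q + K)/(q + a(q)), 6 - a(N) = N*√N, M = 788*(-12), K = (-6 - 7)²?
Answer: -4091122781/432648 - 3515*I*√95/432648 ≈ -9456.0 - 0.079187*I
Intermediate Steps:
K = 169 (K = (-13)² = 169)
M = -9456
a(N) = 6 - N^(3/2) (a(N) = 6 - N*√N = 6 - N^(3/2))
A(q) = (169 + q)/(6 + q - q^(3/2)) (A(q) = (q + 169)/(q + (6 - q^(3/2))) = (169 + q)/(6 + q - q^(3/2)))
A(-95) + M = (169 - 95)/(6 - 95 - (-95)^(3/2)) - 9456 = 74/(6 - 95 - (-95)*I*√95) - 9456 = 74/(6 - 95 + 95*I*√95) - 9456 = 74/(-89 + 95*I*√95) - 9456 = -9456 + 74/(-89 + 95*I*√95)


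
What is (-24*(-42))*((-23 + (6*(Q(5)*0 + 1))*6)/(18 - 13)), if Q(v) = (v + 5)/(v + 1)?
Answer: 13104/5 ≈ 2620.8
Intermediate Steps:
Q(v) = (5 + v)/(1 + v)
(-24*(-42))*((-23 + (6*(Q(5)*0 + 1))*6)/(18 - 13)) = (-24*(-42))*((-23 + (6*(((5 + 5)/(1 + 5))*0 + 1))*6)/(18 - 13)) = 1008*((-23 + (6*((10/6)*0 + 1))*6)/5) = 1008*((-23 + (6*(((1/6)*10)*0 + 1))*6)*(1/5)) = 1008*((-23 + (6*((5/3)*0 + 1))*6)*(1/5)) = 1008*((-23 + (6*(0 + 1))*6)*(1/5)) = 1008*((-23 + (6*1)*6)*(1/5)) = 1008*((-23 + 6*6)*(1/5)) = 1008*((-23 + 36)*(1/5)) = 1008*(13*(1/5)) = 1008*(13/5) = 13104/5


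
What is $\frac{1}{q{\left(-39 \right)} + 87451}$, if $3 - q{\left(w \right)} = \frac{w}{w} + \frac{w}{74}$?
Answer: $\frac{74}{6471561} \approx 1.1435 \cdot 10^{-5}$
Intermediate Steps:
$q{\left(w \right)} = 2 - \frac{w}{74}$ ($q{\left(w \right)} = 3 - \left(\frac{w}{w} + \frac{w}{74}\right) = 3 - \left(1 + w \frac{1}{74}\right) = 3 - \left(1 + \frac{w}{74}\right) = 2 - \frac{w}{74}$)
$\frac{1}{q{\left(-39 \right)} + 87451} = \frac{1}{\left(2 - - \frac{39}{74}\right) + 87451} = \frac{1}{\left(2 + \frac{39}{74}\right) + 87451} = \frac{1}{\frac{187}{74} + 87451} = \frac{1}{\frac{6471561}{74}} = \frac{74}{6471561}$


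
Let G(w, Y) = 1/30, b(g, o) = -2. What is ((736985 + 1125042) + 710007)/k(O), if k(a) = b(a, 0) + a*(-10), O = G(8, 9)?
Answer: -7716102/7 ≈ -1.1023e+6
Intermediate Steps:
G(w, Y) = 1/30
O = 1/30 ≈ 0.033333
k(a) = -2 - 10*a (k(a) = -2 + a*(-10) = -2 - 10*a)
((736985 + 1125042) + 710007)/k(O) = ((736985 + 1125042) + 710007)/(-2 - 10*1/30) = (1862027 + 710007)/(-2 - ⅓) = 2572034/(-7/3) = 2572034*(-3/7) = -7716102/7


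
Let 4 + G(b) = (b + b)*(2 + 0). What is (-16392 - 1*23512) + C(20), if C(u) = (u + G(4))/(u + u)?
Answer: -199516/5 ≈ -39903.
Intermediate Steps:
G(b) = -4 + 4*b (G(b) = -4 + (b + b)*(2 + 0) = -4 + (2*b)*2 = -4 + 4*b)
C(u) = (12 + u)/(2*u) (C(u) = (u + (-4 + 4*4))/(u + u) = (u + (-4 + 16))/((2*u)) = (u + 12)*(1/(2*u)) = (12 + u)*(1/(2*u)) = (12 + u)/(2*u))
(-16392 - 1*23512) + C(20) = (-16392 - 1*23512) + (1/2)*(12 + 20)/20 = (-16392 - 23512) + (1/2)*(1/20)*32 = -39904 + 4/5 = -199516/5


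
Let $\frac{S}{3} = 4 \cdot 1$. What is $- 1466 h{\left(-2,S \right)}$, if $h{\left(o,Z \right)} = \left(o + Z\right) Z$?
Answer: $-175920$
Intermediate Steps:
$S = 12$ ($S = 3 \cdot 4 \cdot 1 = 3 \cdot 4 = 12$)
$h{\left(o,Z \right)} = Z \left(Z + o\right)$ ($h{\left(o,Z \right)} = \left(Z + o\right) Z = Z \left(Z + o\right)$)
$- 1466 h{\left(-2,S \right)} = - 1466 \cdot 12 \left(12 - 2\right) = - 1466 \cdot 12 \cdot 10 = \left(-1466\right) 120 = -175920$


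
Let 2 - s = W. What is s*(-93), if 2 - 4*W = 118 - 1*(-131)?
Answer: -23715/4 ≈ -5928.8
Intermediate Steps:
W = -247/4 (W = 1/2 - (118 - 1*(-131))/4 = 1/2 - (118 + 131)/4 = 1/2 - 1/4*249 = 1/2 - 249/4 = -247/4 ≈ -61.750)
s = 255/4 (s = 2 - 1*(-247/4) = 2 + 247/4 = 255/4 ≈ 63.750)
s*(-93) = (255/4)*(-93) = -23715/4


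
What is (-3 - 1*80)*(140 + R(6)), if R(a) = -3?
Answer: -11371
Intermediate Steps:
(-3 - 1*80)*(140 + R(6)) = (-3 - 1*80)*(140 - 3) = (-3 - 80)*137 = -83*137 = -11371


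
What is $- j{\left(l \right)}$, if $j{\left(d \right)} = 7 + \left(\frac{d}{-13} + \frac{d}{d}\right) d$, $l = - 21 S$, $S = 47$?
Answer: $\frac{986909}{13} \approx 75916.0$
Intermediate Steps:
$l = -987$ ($l = \left(-21\right) 47 = -987$)
$j{\left(d \right)} = 7 + d \left(1 - \frac{d}{13}\right)$ ($j{\left(d \right)} = 7 + \left(d \left(- \frac{1}{13}\right) + 1\right) d = 7 + \left(- \frac{d}{13} + 1\right) d = 7 + \left(1 - \frac{d}{13}\right) d = 7 + d \left(1 - \frac{d}{13}\right)$)
$- j{\left(l \right)} = - (7 - 987 - \frac{\left(-987\right)^{2}}{13}) = - (7 - 987 - \frac{974169}{13}) = \left(-1\right) \left(- \frac{986909}{13}\right) = \frac{986909}{13}$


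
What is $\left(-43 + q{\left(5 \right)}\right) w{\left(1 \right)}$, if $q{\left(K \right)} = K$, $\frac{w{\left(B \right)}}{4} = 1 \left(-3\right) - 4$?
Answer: $1064$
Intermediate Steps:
$w{\left(B \right)} = -28$ ($w{\left(B \right)} = 4 \left(1 \left(-3\right) - 4\right) = 4 \left(-3 - 4\right) = 4 \left(-7\right) = -28$)
$\left(-43 + q{\left(5 \right)}\right) w{\left(1 \right)} = \left(-43 + 5\right) \left(-28\right) = \left(-38\right) \left(-28\right) = 1064$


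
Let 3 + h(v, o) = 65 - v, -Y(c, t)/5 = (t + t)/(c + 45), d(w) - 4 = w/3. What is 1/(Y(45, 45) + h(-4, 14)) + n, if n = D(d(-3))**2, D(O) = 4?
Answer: 977/61 ≈ 16.016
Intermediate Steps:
d(w) = 4 + w/3
Y(c, t) = -10*t/(45 + c) (Y(c, t) = -5*(t + t)/(c + 45) = -5*2*t/(45 + c) = -10*t/(45 + c))
h(v, o) = 62 - v (h(v, o) = -3 + (65 - v) = 62 - v)
n = 16 (n = 4**2 = 16)
1/(Y(45, 45) + h(-4, 14)) + n = 1/(-10*45/(45 + 45) + (62 - 1*(-4))) + 16 = 1/(-10*45/90 + (62 + 4)) + 16 = 1/(-10*45*1/90 + 66) + 16 = 1/(-5 + 66) + 16 = 1/61 + 16 = 977/61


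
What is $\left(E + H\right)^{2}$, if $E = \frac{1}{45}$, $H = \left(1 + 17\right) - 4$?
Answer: $\frac{398161}{2025} \approx 196.62$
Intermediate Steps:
$H = 14$ ($H = 18 - 4 = 14$)
$E = \frac{1}{45} \approx 0.022222$
$\left(E + H\right)^{2} = \left(\frac{1}{45} + 14\right)^{2} = \left(\frac{631}{45}\right)^{2} = \frac{398161}{2025}$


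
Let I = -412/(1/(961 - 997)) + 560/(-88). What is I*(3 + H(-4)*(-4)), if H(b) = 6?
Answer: -3424722/11 ≈ -3.1134e+5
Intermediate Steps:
I = 163082/11 (I = -412/(1/(-36)) + 560*(-1/88) = -412/(-1/36) - 70/11 = -412*(-36) - 70/11 = 14832 - 70/11 = 163082/11 ≈ 14826.)
I*(3 + H(-4)*(-4)) = 163082*(3 + 6*(-4))/11 = 163082*(3 - 24)/11 = (163082/11)*(-21) = -3424722/11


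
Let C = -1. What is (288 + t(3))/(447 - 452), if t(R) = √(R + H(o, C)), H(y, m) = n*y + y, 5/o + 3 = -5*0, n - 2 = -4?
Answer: -288/5 - √42/15 ≈ -58.032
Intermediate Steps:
n = -2 (n = 2 - 4 = -2)
o = -5/3 (o = 5/(-3 - 5*0) = 5/(-3 + 0) = 5/(-3) = 5*(-⅓) = -5/3 ≈ -1.6667)
H(y, m) = -y (H(y, m) = -2*y + y = -y)
t(R) = √(5/3 + R) (t(R) = √(R - 1*(-5/3)) = √(R + 5/3) = √(5/3 + R))
(288 + t(3))/(447 - 452) = (288 + √(15 + 9*3)/3)/(447 - 452) = (288 + √(15 + 27)/3)/(-5) = (288 + √42/3)*(-⅕) = -288/5 - √42/15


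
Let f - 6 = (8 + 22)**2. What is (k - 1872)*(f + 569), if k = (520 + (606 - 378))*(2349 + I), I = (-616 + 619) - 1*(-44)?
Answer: 2640745600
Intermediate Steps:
f = 906 (f = 6 + (8 + 22)**2 = 6 + 30**2 = 6 + 900 = 906)
I = 47 (I = 3 + 44 = 47)
k = 1792208 (k = (520 + (606 - 378))*(2349 + 47) = (520 + 228)*2396 = 748*2396 = 1792208)
(k - 1872)*(f + 569) = (1792208 - 1872)*(906 + 569) = 1790336*1475 = 2640745600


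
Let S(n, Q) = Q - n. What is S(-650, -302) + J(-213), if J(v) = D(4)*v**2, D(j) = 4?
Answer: 181824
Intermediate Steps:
J(v) = 4*v**2
S(-650, -302) + J(-213) = (-302 - 1*(-650)) + 4*(-213)**2 = (-302 + 650) + 4*45369 = 348 + 181476 = 181824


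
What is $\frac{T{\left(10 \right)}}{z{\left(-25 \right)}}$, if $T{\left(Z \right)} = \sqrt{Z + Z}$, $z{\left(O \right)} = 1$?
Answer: $2 \sqrt{5} \approx 4.4721$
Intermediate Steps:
$T{\left(Z \right)} = \sqrt{2} \sqrt{Z}$ ($T{\left(Z \right)} = \sqrt{2 Z} = \sqrt{2} \sqrt{Z}$)
$\frac{T{\left(10 \right)}}{z{\left(-25 \right)}} = \frac{\sqrt{2} \sqrt{10}}{1} = 2 \sqrt{5} \cdot 1 = 2 \sqrt{5}$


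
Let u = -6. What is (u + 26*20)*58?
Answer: 29812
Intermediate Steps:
(u + 26*20)*58 = (-6 + 26*20)*58 = (-6 + 520)*58 = 514*58 = 29812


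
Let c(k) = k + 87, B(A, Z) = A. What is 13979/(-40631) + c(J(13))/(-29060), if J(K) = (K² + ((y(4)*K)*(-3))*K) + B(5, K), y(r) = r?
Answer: -334434763/1180736860 ≈ -0.28324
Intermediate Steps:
J(K) = 5 - 11*K² (J(K) = (K² + ((4*K)*(-3))*K) + 5 = (K² + (-12*K)*K) + 5 = (K² - 12*K²) + 5 = -11*K² + 5 = 5 - 11*K²)
c(k) = 87 + k
13979/(-40631) + c(J(13))/(-29060) = 13979/(-40631) + (87 + (5 - 11*13²))/(-29060) = 13979*(-1/40631) + (87 + (5 - 11*169))*(-1/29060) = -13979/40631 + (87 + (5 - 1859))*(-1/29060) = -13979/40631 + (87 - 1854)*(-1/29060) = -13979/40631 - 1767*(-1/29060) = -13979/40631 + 1767/29060 = -334434763/1180736860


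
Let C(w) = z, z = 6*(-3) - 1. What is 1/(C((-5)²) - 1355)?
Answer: -1/1374 ≈ -0.00072780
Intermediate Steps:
z = -19 (z = -18 - 1 = -19)
C(w) = -19
1/(C((-5)²) - 1355) = 1/(-19 - 1355) = 1/(-1374) = -1/1374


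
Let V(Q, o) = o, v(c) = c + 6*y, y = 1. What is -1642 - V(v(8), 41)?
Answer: -1683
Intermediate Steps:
v(c) = 6 + c (v(c) = c + 6*1 = c + 6 = 6 + c)
-1642 - V(v(8), 41) = -1642 - 1*41 = -1642 - 41 = -1683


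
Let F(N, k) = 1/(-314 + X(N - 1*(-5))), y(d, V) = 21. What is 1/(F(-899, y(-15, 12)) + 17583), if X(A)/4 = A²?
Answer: 3196630/56206345291 ≈ 5.6873e-5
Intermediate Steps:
X(A) = 4*A²
F(N, k) = 1/(-314 + 4*(5 + N)²) (F(N, k) = 1/(-314 + 4*(N - 1*(-5))²) = 1/(-314 + 4*(N + 5)²) = 1/(-314 + 4*(5 + N)²))
1/(F(-899, y(-15, 12)) + 17583) = 1/(1/(2*(-157 + 2*(5 - 899)²)) + 17583) = 1/(1/(2*(-157 + 2*(-894)²)) + 17583) = 1/(1/(2*(-157 + 2*799236)) + 17583) = 1/(1/(2*(-157 + 1598472)) + 17583) = 1/((½)/1598315 + 17583) = 1/((½)*(1/1598315) + 17583) = 1/(1/3196630 + 17583) = 1/(56206345291/3196630) = 3196630/56206345291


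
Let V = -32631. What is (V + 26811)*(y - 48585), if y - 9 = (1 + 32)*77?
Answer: 267923700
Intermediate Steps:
y = 2550 (y = 9 + (1 + 32)*77 = 9 + 33*77 = 9 + 2541 = 2550)
(V + 26811)*(y - 48585) = (-32631 + 26811)*(2550 - 48585) = -5820*(-46035) = 267923700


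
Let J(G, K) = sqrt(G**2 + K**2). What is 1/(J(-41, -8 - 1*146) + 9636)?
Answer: 9636/92827099 - sqrt(25397)/92827099 ≈ 0.00010209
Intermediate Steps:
1/(J(-41, -8 - 1*146) + 9636) = 1/(sqrt((-41)**2 + (-8 - 1*146)**2) + 9636) = 1/(sqrt(1681 + (-8 - 146)**2) + 9636) = 1/(sqrt(1681 + (-154)**2) + 9636) = 1/(sqrt(1681 + 23716) + 9636) = 1/(sqrt(25397) + 9636) = 1/(9636 + sqrt(25397))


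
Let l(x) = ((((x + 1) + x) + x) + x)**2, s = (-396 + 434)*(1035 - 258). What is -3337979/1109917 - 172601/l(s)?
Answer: -3581612545355584/1190923099084225 ≈ -3.0074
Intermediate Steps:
s = 29526 (s = 38*777 = 29526)
l(x) = (1 + 4*x)**2 (l(x) = ((((1 + x) + x) + x) + x)**2 = (((1 + 2*x) + x) + x)**2 = ((1 + 3*x) + x)**2 = (1 + 4*x)**2)
-3337979/1109917 - 172601/l(s) = -3337979/1109917 - 172601/(1 + 4*29526)**2 = -3337979*1/1109917 - 172601/(1 + 118104)**2 = -3337979/1109917 - 172601/(118105**2) = -3337979/1109917 - 172601/13948791025 = -3337979/1109917 - 172601*1/13948791025 = -3337979/1109917 - 13277/1072983925 = -3581612545355584/1190923099084225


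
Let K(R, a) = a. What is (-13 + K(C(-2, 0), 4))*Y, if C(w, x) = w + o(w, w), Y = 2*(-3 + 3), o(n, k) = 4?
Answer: 0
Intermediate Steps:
Y = 0 (Y = 2*0 = 0)
C(w, x) = 4 + w (C(w, x) = w + 4 = 4 + w)
(-13 + K(C(-2, 0), 4))*Y = (-13 + 4)*0 = -9*0 = 0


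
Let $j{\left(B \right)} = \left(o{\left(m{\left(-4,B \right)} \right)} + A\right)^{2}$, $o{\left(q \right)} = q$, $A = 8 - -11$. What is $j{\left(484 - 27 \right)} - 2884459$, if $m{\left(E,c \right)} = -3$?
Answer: $-2884203$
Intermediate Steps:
$A = 19$ ($A = 8 + 11 = 19$)
$j{\left(B \right)} = 256$ ($j{\left(B \right)} = \left(-3 + 19\right)^{2} = 16^{2} = 256$)
$j{\left(484 - 27 \right)} - 2884459 = 256 - 2884459 = -2884203$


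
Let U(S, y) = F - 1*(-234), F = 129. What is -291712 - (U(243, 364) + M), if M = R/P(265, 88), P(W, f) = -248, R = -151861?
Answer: -72586461/248 ≈ -2.9269e+5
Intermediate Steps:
U(S, y) = 363 (U(S, y) = 129 - 1*(-234) = 129 + 234 = 363)
M = 151861/248 (M = -151861/(-248) = -151861*(-1/248) = 151861/248 ≈ 612.34)
-291712 - (U(243, 364) + M) = -291712 - (363 + 151861/248) = -291712 - 1*241885/248 = -291712 - 241885/248 = -72586461/248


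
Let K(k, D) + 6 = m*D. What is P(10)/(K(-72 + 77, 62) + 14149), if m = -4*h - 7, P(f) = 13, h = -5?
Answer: 13/14949 ≈ 0.00086962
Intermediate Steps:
m = 13 (m = -4*(-5) - 7 = 20 - 7 = 13)
K(k, D) = -6 + 13*D
P(10)/(K(-72 + 77, 62) + 14149) = 13/((-6 + 13*62) + 14149) = 13/((-6 + 806) + 14149) = 13/(800 + 14149) = 13/14949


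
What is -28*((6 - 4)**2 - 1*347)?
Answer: 9604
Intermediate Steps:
-28*((6 - 4)**2 - 1*347) = -28*(2**2 - 347) = -28*(4 - 347) = -28*(-343) = 9604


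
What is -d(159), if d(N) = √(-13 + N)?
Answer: -√146 ≈ -12.083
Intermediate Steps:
-d(159) = -√(-13 + 159) = -√146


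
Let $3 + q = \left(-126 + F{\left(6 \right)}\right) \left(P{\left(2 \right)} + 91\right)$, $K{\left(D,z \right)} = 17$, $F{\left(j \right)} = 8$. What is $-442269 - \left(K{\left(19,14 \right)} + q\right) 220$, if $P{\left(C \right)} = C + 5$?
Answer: $2098731$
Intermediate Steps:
$P{\left(C \right)} = 5 + C$
$q = -11567$ ($q = -3 + \left(-126 + 8\right) \left(\left(5 + 2\right) + 91\right) = -3 - 118 \left(7 + 91\right) = -3 - 11564 = -11567$)
$-442269 - \left(K{\left(19,14 \right)} + q\right) 220 = -442269 - \left(17 - 11567\right) 220 = -442269 - \left(-11550\right) 220 = -442269 - -2541000 = -442269 + 2541000 = 2098731$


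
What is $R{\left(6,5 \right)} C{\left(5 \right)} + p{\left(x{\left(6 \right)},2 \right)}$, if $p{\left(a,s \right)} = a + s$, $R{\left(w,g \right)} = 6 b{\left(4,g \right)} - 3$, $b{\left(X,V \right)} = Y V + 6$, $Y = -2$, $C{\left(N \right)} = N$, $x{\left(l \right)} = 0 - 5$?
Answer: $-138$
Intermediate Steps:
$x{\left(l \right)} = -5$
$b{\left(X,V \right)} = 6 - 2 V$ ($b{\left(X,V \right)} = - 2 V + 6 = 6 - 2 V$)
$R{\left(w,g \right)} = 33 - 12 g$ ($R{\left(w,g \right)} = 6 \left(6 - 2 g\right) - 3 = \left(36 - 12 g\right) - 3 = 33 - 12 g$)
$R{\left(6,5 \right)} C{\left(5 \right)} + p{\left(x{\left(6 \right)},2 \right)} = \left(33 - 60\right) 5 + \left(-5 + 2\right) = \left(33 - 60\right) 5 - 3 = \left(-27\right) 5 - 3 = -135 - 3 = -138$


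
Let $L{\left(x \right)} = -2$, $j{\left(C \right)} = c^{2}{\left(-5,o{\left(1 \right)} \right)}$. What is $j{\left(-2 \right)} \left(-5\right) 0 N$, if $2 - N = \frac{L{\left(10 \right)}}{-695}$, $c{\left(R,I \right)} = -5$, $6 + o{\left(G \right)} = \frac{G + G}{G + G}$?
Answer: $0$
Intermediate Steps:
$o{\left(G \right)} = -5$ ($o{\left(G \right)} = -6 + \frac{G + G}{G + G} = -6 + \frac{2 G}{2 G} = -6 + 2 G \frac{1}{2 G} = -6 + 1 = -5$)
$j{\left(C \right)} = 25$ ($j{\left(C \right)} = \left(-5\right)^{2} = 25$)
$N = \frac{1388}{695}$ ($N = 2 - - \frac{2}{-695} = 2 - \left(-2\right) \left(- \frac{1}{695}\right) = 2 - \frac{2}{695} = \frac{1388}{695} \approx 1.9971$)
$j{\left(-2 \right)} \left(-5\right) 0 N = 25 \left(-5\right) 0 \cdot \frac{1388}{695} = \left(-125\right) 0 \cdot \frac{1388}{695} = 0 \cdot \frac{1388}{695} = 0$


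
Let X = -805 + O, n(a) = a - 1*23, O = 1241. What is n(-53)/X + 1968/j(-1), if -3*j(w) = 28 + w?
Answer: -71561/327 ≈ -218.84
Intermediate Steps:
j(w) = -28/3 - w/3 (j(w) = -(28 + w)/3 = -28/3 - w/3)
n(a) = -23 + a (n(a) = a - 23 = -23 + a)
X = 436 (X = -805 + 1241 = 436)
n(-53)/X + 1968/j(-1) = (-23 - 53)/436 + 1968/(-28/3 - ⅓*(-1)) = -76*1/436 + 1968/(-28/3 + ⅓) = -19/109 + 1968/(-9) = -19/109 + 1968*(-⅑) = -19/109 - 656/3 = -71561/327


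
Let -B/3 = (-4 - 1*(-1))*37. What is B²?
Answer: 110889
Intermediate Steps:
B = 333 (B = -3*(-4 - 1*(-1))*37 = -3*(-4 + 1)*37 = -(-9)*37 = -3*(-111) = 333)
B² = 333² = 110889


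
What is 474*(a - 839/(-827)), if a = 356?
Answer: 139948974/827 ≈ 1.6923e+5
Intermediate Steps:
474*(a - 839/(-827)) = 474*(356 - 839/(-827)) = 474*(356 - 839*(-1/827)) = 474*(356 + 839/827) = 474*(295251/827) = 139948974/827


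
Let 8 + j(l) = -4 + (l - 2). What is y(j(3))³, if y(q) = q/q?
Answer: 1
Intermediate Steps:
j(l) = -14 + l (j(l) = -8 + (-4 + (l - 2)) = -8 + (-4 + (-2 + l)) = -8 + (-6 + l) = -14 + l)
y(q) = 1
y(j(3))³ = 1³ = 1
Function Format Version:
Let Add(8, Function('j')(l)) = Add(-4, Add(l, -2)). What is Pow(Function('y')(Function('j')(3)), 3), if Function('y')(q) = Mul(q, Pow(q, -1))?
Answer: 1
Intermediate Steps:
Function('j')(l) = Add(-14, l) (Function('j')(l) = Add(-8, Add(-4, Add(l, -2))) = Add(-8, Add(-4, Add(-2, l))) = Add(-8, Add(-6, l)) = Add(-14, l))
Function('y')(q) = 1
Pow(Function('y')(Function('j')(3)), 3) = Pow(1, 3) = 1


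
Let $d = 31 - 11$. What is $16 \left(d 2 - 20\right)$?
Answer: $320$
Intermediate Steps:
$d = 20$
$16 \left(d 2 - 20\right) = 16 \left(20 \cdot 2 - 20\right) = 16 \left(40 - 20\right) = 16 \cdot 20 = 320$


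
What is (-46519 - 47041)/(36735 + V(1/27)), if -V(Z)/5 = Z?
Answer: -63153/24796 ≈ -2.5469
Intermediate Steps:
V(Z) = -5*Z
(-46519 - 47041)/(36735 + V(1/27)) = (-46519 - 47041)/(36735 - 5/27) = -93560/(36735 - 5*1/27) = -93560/(36735 - 5/27) = -93560/991840/27 = -93560*27/991840 = -63153/24796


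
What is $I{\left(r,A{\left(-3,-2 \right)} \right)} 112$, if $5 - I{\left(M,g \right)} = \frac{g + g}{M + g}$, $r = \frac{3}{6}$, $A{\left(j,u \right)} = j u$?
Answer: $\frac{4592}{13} \approx 353.23$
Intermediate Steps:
$r = \frac{1}{2}$ ($r = 3 \cdot \frac{1}{6} = \frac{1}{2} \approx 0.5$)
$I{\left(M,g \right)} = 5 - \frac{2 g}{M + g}$ ($I{\left(M,g \right)} = 5 - \frac{g + g}{M + g} = 5 - \frac{2 g}{M + g}$)
$I{\left(r,A{\left(-3,-2 \right)} \right)} 112 = \frac{3 \left(\left(-3\right) \left(-2\right)\right) + 5 \cdot \frac{1}{2}}{\frac{1}{2} - -6} \cdot 112 = \frac{3 \cdot 6 + \frac{5}{2}}{\frac{1}{2} + 6} \cdot 112 = \frac{18 + \frac{5}{2}}{\frac{13}{2}} \cdot 112 = \frac{2}{13} \cdot \frac{41}{2} \cdot 112 = \frac{41}{13} \cdot 112 = \frac{4592}{13}$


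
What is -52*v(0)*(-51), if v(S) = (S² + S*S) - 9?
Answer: -23868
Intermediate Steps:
v(S) = -9 + 2*S² (v(S) = (S² + S²) - 9 = 2*S² - 9 = -9 + 2*S²)
-52*v(0)*(-51) = -52*(-9 + 2*0²)*(-51) = -52*(-9 + 2*0)*(-51) = -52*(-9 + 0)*(-51) = -52*(-9)*(-51) = 468*(-51) = -23868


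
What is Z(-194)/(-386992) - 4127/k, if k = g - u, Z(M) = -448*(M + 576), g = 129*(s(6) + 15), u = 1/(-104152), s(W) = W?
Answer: -7378573960624/6824308088803 ≈ -1.0812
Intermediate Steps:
u = -1/104152 ≈ -9.6014e-6
g = 2709 (g = 129*(6 + 15) = 129*21 = 2709)
Z(M) = -258048 - 448*M (Z(M) = -448*(576 + M) = -258048 - 448*M)
k = 282147769/104152 (k = 2709 - 1*(-1/104152) = 2709 + 1/104152 = 282147769/104152 ≈ 2709.0)
Z(-194)/(-386992) - 4127/k = (-258048 - 448*(-194))/(-386992) - 4127/282147769/104152 = (-258048 + 86912)*(-1/386992) - 4127*104152/282147769 = -171136*(-1/386992) - 429835304/282147769 = 10696/24187 - 429835304/282147769 = -7378573960624/6824308088803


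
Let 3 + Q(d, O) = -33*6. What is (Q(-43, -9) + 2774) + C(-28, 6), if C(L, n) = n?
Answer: 2579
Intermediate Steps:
Q(d, O) = -201 (Q(d, O) = -3 - 33*6 = -3 - 198 = -201)
(Q(-43, -9) + 2774) + C(-28, 6) = (-201 + 2774) + 6 = 2573 + 6 = 2579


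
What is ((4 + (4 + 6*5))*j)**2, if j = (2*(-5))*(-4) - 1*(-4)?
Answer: 2795584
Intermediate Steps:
j = 44 (j = -10*(-4) + 4 = 40 + 4 = 44)
((4 + (4 + 6*5))*j)**2 = ((4 + (4 + 6*5))*44)**2 = ((4 + (4 + 30))*44)**2 = ((4 + 34)*44)**2 = (38*44)**2 = 1672**2 = 2795584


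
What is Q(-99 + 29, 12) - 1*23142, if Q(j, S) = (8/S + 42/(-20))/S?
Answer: -8331163/360 ≈ -23142.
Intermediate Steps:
Q(j, S) = (-21/10 + 8/S)/S (Q(j, S) = (8/S + 42*(-1/20))/S = (8/S - 21/10)/S = (-21/10 + 8/S)/S)
Q(-99 + 29, 12) - 1*23142 = (⅒)*(80 - 21*12)/12² - 1*23142 = (⅒)*(1/144)*(80 - 252) - 23142 = (⅒)*(1/144)*(-172) - 23142 = -43/360 - 23142 = -8331163/360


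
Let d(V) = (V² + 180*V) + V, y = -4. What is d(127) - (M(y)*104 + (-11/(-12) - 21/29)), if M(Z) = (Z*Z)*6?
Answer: 10137869/348 ≈ 29132.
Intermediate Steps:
M(Z) = 6*Z² (M(Z) = Z²*6 = 6*Z²)
d(V) = V² + 181*V
d(127) - (M(y)*104 + (-11/(-12) - 21/29)) = 127*(181 + 127) - ((6*(-4)²)*104 + (-11/(-12) - 21/29)) = 127*308 - ((6*16)*104 + (-11*(-1/12) - 21*1/29)) = 39116 - (96*104 + (11/12 - 21/29)) = 39116 - (9984 + 67/348) = 39116 - 1*3474499/348 = 39116 - 3474499/348 = 10137869/348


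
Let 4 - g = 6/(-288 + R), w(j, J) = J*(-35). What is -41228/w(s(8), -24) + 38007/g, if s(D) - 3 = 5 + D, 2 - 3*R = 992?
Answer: 116833517/12390 ≈ 9429.7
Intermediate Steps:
R = -330 (R = ⅔ - ⅓*992 = ⅔ - 992/3 = -330)
s(D) = 8 + D (s(D) = 3 + (5 + D) = 8 + D)
w(j, J) = -35*J
g = 413/103 (g = 4 - 6/(-288 - 330) = 4 - 6/(-618) = 4 - (-1)*6/618 = 4 - 1*(-1/103) = 4 + 1/103 = 413/103 ≈ 4.0097)
-41228/w(s(8), -24) + 38007/g = -41228/((-35*(-24))) + 38007/(413/103) = -41228/840 + 38007*(103/413) = -41228*1/840 + 3914721/413 = -10307/210 + 3914721/413 = 116833517/12390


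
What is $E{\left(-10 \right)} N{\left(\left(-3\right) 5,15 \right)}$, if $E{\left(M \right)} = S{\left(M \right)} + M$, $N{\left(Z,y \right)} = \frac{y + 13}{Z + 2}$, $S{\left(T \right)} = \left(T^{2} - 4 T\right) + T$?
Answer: $- \frac{3360}{13} \approx -258.46$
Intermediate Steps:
$S{\left(T \right)} = T^{2} - 3 T$
$N{\left(Z,y \right)} = \frac{13 + y}{2 + Z}$
$E{\left(M \right)} = M + M \left(-3 + M\right)$ ($E{\left(M \right)} = M \left(-3 + M\right) + M = M + M \left(-3 + M\right)$)
$E{\left(-10 \right)} N{\left(\left(-3\right) 5,15 \right)} = - 10 \left(-2 - 10\right) \frac{13 + 15}{2 - 15} = \left(-10\right) \left(-12\right) \frac{1}{2 - 15} \cdot 28 = 120 \frac{1}{-13} \cdot 28 = 120 \left(\left(- \frac{1}{13}\right) 28\right) = 120 \left(- \frac{28}{13}\right) = - \frac{3360}{13}$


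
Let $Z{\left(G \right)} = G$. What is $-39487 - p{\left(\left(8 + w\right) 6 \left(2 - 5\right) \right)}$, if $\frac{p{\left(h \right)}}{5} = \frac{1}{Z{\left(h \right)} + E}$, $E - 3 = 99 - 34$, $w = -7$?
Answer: $- \frac{394871}{10} \approx -39487.0$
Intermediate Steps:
$E = 68$ ($E = 3 + \left(99 - 34\right) = 3 + 65 = 68$)
$p{\left(h \right)} = \frac{5}{68 + h}$ ($p{\left(h \right)} = \frac{5}{h + 68} = \frac{5}{68 + h}$)
$-39487 - p{\left(\left(8 + w\right) 6 \left(2 - 5\right) \right)} = -39487 - \frac{5}{68 + \left(8 - 7\right) 6 \left(2 - 5\right)} = -39487 - \frac{5}{68 + 1 \cdot 6 \left(-3\right)} = -39487 - \frac{5}{68 + 1 \left(-18\right)} = -39487 - \frac{5}{68 - 18} = -39487 - \frac{5}{50} = -39487 - 5 \cdot \frac{1}{50} = -39487 - \frac{1}{10} = - \frac{394871}{10}$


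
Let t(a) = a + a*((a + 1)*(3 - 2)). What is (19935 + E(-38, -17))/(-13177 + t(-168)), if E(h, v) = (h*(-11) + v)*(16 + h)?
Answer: 11113/14711 ≈ 0.75542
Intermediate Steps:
E(h, v) = (16 + h)*(v - 11*h) (E(h, v) = (-11*h + v)*(16 + h) = (v - 11*h)*(16 + h) = (16 + h)*(v - 11*h))
t(a) = a + a*(1 + a) (t(a) = a + a*((1 + a)*1) = a + a*(1 + a))
(19935 + E(-38, -17))/(-13177 + t(-168)) = (19935 + (-176*(-38) - 11*(-38)**2 + 16*(-17) - 38*(-17)))/(-13177 - 168*(2 - 168)) = (19935 + (6688 - 11*1444 - 272 + 646))/(-13177 - 168*(-166)) = (19935 + (6688 - 15884 - 272 + 646))/(-13177 + 27888) = (19935 - 8822)/14711 = 11113*(1/14711) = 11113/14711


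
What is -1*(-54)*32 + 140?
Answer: 1868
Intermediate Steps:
-1*(-54)*32 + 140 = 54*32 + 140 = 1728 + 140 = 1868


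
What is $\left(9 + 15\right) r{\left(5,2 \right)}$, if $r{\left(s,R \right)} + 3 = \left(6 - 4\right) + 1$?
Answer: $0$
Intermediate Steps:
$r{\left(s,R \right)} = 0$ ($r{\left(s,R \right)} = -3 + \left(\left(6 - 4\right) + 1\right) = -3 + \left(2 + 1\right) = -3 + 3 = 0$)
$\left(9 + 15\right) r{\left(5,2 \right)} = \left(9 + 15\right) 0 = 24 \cdot 0 = 0$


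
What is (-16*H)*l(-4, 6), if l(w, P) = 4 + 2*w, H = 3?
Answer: 192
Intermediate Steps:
(-16*H)*l(-4, 6) = (-16*3)*(4 + 2*(-4)) = -48*(4 - 8) = -48*(-4) = 192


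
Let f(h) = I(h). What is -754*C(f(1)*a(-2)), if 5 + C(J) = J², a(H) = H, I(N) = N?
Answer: 754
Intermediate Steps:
f(h) = h
C(J) = -5 + J²
-754*C(f(1)*a(-2)) = -754*(-5 + (1*(-2))²) = -754*(-5 + (-2)²) = -754*(-5 + 4) = -754*(-1) = 754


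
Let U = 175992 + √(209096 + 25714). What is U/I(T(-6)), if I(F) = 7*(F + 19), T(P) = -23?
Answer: -43998/7 - 3*√26090/28 ≈ -6302.7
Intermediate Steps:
I(F) = 133 + 7*F (I(F) = 7*(19 + F) = 133 + 7*F)
U = 175992 + 3*√26090 (U = 175992 + √234810 = 175992 + 3*√26090 ≈ 1.7648e+5)
U/I(T(-6)) = (175992 + 3*√26090)/(133 + 7*(-23)) = (175992 + 3*√26090)/(133 - 161) = (175992 + 3*√26090)/(-28) = (175992 + 3*√26090)*(-1/28) = -43998/7 - 3*√26090/28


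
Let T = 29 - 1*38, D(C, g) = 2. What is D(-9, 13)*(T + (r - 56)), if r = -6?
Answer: -142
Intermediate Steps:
T = -9 (T = 29 - 38 = -9)
D(-9, 13)*(T + (r - 56)) = 2*(-9 + (-6 - 56)) = 2*(-9 - 62) = 2*(-71) = -142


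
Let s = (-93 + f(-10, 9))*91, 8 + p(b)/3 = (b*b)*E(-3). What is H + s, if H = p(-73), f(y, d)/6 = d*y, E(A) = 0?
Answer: -57627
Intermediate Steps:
f(y, d) = 6*d*y (f(y, d) = 6*(d*y) = 6*d*y)
p(b) = -24 (p(b) = -24 + 3*((b*b)*0) = -24 + 3*(b**2*0) = -24 + 3*0 = -24 + 0 = -24)
H = -24
s = -57603 (s = (-93 + 6*9*(-10))*91 = (-93 - 540)*91 = -633*91 = -57603)
H + s = -24 - 57603 = -57627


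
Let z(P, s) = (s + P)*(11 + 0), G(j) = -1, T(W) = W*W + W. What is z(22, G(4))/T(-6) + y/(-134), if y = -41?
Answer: 2682/335 ≈ 8.0060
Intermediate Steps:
T(W) = W + W² (T(W) = W² + W = W + W²)
z(P, s) = 11*P + 11*s (z(P, s) = (P + s)*11 = 11*P + 11*s)
z(22, G(4))/T(-6) + y/(-134) = (11*22 + 11*(-1))/((-6*(1 - 6))) - 41/(-134) = (242 - 11)/((-6*(-5))) - 41*(-1/134) = 231/30 + 41/134 = 231*(1/30) + 41/134 = 77/10 + 41/134 = 2682/335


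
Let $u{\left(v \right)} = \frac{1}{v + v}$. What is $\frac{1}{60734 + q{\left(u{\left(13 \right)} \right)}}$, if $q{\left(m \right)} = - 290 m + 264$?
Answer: $\frac{13}{792829} \approx 1.6397 \cdot 10^{-5}$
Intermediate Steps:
$u{\left(v \right)} = \frac{1}{2 v}$
$q{\left(m \right)} = 264 - 290 m$
$\frac{1}{60734 + q{\left(u{\left(13 \right)} \right)}} = \frac{1}{60734 + \left(264 - 290 \frac{1}{2 \cdot 13}\right)} = \frac{1}{60734 + \left(264 - 290 \cdot \frac{1}{2} \cdot \frac{1}{13}\right)} = \frac{1}{60734 + \left(264 - \frac{145}{13}\right)} = \frac{1}{60734 + \frac{3287}{13}} = \frac{1}{\frac{792829}{13}} = \frac{13}{792829}$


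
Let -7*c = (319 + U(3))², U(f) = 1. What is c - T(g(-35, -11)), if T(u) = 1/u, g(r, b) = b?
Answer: -1126393/77 ≈ -14628.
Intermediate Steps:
c = -102400/7 (c = -(319 + 1)²/7 = -⅐*320² = -⅐*102400 = -102400/7 ≈ -14629.)
c - T(g(-35, -11)) = -102400/7 - 1/(-11) = -102400/7 - 1*(-1/11) = -102400/7 + 1/11 = -1126393/77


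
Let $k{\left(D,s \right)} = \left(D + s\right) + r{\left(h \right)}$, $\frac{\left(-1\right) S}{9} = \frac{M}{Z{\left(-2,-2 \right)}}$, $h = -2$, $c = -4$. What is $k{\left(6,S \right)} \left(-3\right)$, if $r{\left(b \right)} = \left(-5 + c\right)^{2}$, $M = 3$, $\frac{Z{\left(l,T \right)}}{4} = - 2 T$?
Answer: $- \frac{4095}{16} \approx -255.94$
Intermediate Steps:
$Z{\left(l,T \right)} = - 8 T$ ($Z{\left(l,T \right)} = 4 \left(- 2 T\right) = - 8 T$)
$S = - \frac{27}{16}$ ($S = - 9 \frac{3}{\left(-8\right) \left(-2\right)} = - 9 \cdot \frac{3}{16} = - 9 \cdot 3 \cdot \frac{1}{16} = \left(-9\right) \frac{3}{16} = - \frac{27}{16} \approx -1.6875$)
$r{\left(b \right)} = 81$ ($r{\left(b \right)} = \left(-5 - 4\right)^{2} = \left(-9\right)^{2} = 81$)
$k{\left(D,s \right)} = 81 + D + s$ ($k{\left(D,s \right)} = \left(D + s\right) + 81 = 81 + D + s$)
$k{\left(6,S \right)} \left(-3\right) = \left(81 + 6 - \frac{27}{16}\right) \left(-3\right) = \frac{1365}{16} \left(-3\right) = - \frac{4095}{16}$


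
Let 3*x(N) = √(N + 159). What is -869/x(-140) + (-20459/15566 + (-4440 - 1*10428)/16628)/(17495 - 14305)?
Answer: -2598307/3753055996 - 2607*√19/19 ≈ -598.09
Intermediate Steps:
x(N) = √(159 + N)/3 (x(N) = √(N + 159)/3 = √(159 + N)/3)
-869/x(-140) + (-20459/15566 + (-4440 - 1*10428)/16628)/(17495 - 14305) = -869*3/√(159 - 140) + (-20459/15566 + (-4440 - 1*10428)/16628)/(17495 - 14305) = -869*3*√19/19 + (-20459*1/15566 + (-4440 - 10428)*(1/16628))/3190 = -2607*√19/19 + (-20459/15566 - 14868*1/16628)*(1/3190) = -2607*√19/19 + (-20459/15566 - 3717/4157)*(1/3190) = -2607*√19/19 - 142906885/64707862*1/3190 = -2607*√19/19 - 2598307/3753055996 = -2598307/3753055996 - 2607*√19/19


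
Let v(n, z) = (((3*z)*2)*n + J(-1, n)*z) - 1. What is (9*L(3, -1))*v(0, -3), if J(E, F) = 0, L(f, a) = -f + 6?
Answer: -27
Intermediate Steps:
L(f, a) = 6 - f
v(n, z) = -1 + 6*n*z (v(n, z) = (((3*z)*2)*n + 0*z) - 1 = ((6*z)*n + 0) - 1 = (6*n*z + 0) - 1 = 6*n*z - 1 = -1 + 6*n*z)
(9*L(3, -1))*v(0, -3) = (9*(6 - 1*3))*(-1 + 6*0*(-3)) = (9*(6 - 3))*(-1 + 0) = (9*3)*(-1) = 27*(-1) = -27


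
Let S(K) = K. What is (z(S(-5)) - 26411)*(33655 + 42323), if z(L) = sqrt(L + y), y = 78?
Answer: -2006654958 + 75978*sqrt(73) ≈ -2.0060e+9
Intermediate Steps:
z(L) = sqrt(78 + L) (z(L) = sqrt(L + 78) = sqrt(78 + L))
(z(S(-5)) - 26411)*(33655 + 42323) = (sqrt(78 - 5) - 26411)*(33655 + 42323) = (sqrt(73) - 26411)*75978 = (-26411 + sqrt(73))*75978 = -2006654958 + 75978*sqrt(73)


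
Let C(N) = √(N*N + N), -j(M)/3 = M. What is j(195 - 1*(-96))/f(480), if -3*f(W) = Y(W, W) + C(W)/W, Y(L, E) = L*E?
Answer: 289640448000/25480396799519 - 10476*√14430/25480396799519 ≈ 0.011367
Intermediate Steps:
j(M) = -3*M
Y(L, E) = E*L
C(N) = √(N + N²) (C(N) = √(N² + N) = √(N + N²))
f(W) = -W²/3 - √(W*(1 + W))/(3*W) (f(W) = -(W*W + √(W*(1 + W))/W)/3 = -(W² + √(W*(1 + W))/W)/3 = -W²/3 - √(W*(1 + W))/(3*W))
j(195 - 1*(-96))/f(480) = (-3*(195 - 1*(-96)))/(((⅓)*(-1*480³ - √(480*(1 + 480)))/480)) = (-3*(195 + 96))/(((⅓)*(1/480)*(-1*110592000 - √(480*481)))) = (-3*291)/(((⅓)*(1/480)*(-110592000 - √230880))) = -873*1440/(-110592000 - 4*√14430) = -873/(-76800 - √14430/360)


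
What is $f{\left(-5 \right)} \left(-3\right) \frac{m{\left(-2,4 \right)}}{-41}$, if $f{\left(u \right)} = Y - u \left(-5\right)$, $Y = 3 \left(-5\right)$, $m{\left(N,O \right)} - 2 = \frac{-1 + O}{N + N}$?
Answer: $- \frac{150}{41} \approx -3.6585$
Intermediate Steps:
$m{\left(N,O \right)} = 2 + \frac{-1 + O}{2 N}$ ($m{\left(N,O \right)} = 2 + \frac{-1 + O}{N + N} = 2 + \frac{-1 + O}{2 N}$)
$Y = -15$
$f{\left(u \right)} = -15 + 5 u$ ($f{\left(u \right)} = -15 - u \left(-5\right) = -15 - - 5 u = -15 + 5 u$)
$f{\left(-5 \right)} \left(-3\right) \frac{m{\left(-2,4 \right)}}{-41} = \left(-15 + 5 \left(-5\right)\right) \left(-3\right) \frac{\frac{1}{2} \frac{1}{-2} \left(-1 + 4 + 4 \left(-2\right)\right)}{-41} = \left(-15 - 25\right) \left(-3\right) \frac{1}{2} \left(- \frac{1}{2}\right) \left(-1 + 4 - 8\right) \left(- \frac{1}{41}\right) = \left(-40\right) \left(-3\right) \frac{1}{2} \left(- \frac{1}{2}\right) \left(-5\right) \left(- \frac{1}{41}\right) = 120 \cdot \frac{5}{4} \left(- \frac{1}{41}\right) = 120 \left(- \frac{5}{164}\right) = - \frac{150}{41}$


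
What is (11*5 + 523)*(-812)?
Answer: -469336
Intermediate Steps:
(11*5 + 523)*(-812) = (55 + 523)*(-812) = 578*(-812) = -469336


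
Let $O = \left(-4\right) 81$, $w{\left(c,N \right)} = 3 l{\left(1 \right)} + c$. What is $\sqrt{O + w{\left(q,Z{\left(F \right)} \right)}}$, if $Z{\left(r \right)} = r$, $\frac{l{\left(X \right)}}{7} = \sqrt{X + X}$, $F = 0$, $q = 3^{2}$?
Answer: $\sqrt{-315 + 21 \sqrt{2}} \approx 16.891 i$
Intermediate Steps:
$q = 9$
$l{\left(X \right)} = 7 \sqrt{2} \sqrt{X}$ ($l{\left(X \right)} = 7 \sqrt{X + X} = 7 \sqrt{2 X} = 7 \sqrt{2} \sqrt{X}$)
$w{\left(c,N \right)} = c + 21 \sqrt{2}$ ($w{\left(c,N \right)} = 3 \cdot 7 \sqrt{2} \sqrt{1} + c = 3 \cdot 7 \sqrt{2} \cdot 1 + c = 3 \cdot 7 \sqrt{2} + c = 21 \sqrt{2} + c = c + 21 \sqrt{2}$)
$O = -324$
$\sqrt{O + w{\left(q,Z{\left(F \right)} \right)}} = \sqrt{-324 + \left(9 + 21 \sqrt{2}\right)} = \sqrt{-315 + 21 \sqrt{2}}$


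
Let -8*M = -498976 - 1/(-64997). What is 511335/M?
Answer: 24171084360/2948358461 ≈ 8.1982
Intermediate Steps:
M = 32431943071/519976 (M = -(-498976 - 1/(-64997))/8 = -(-498976 - 1*(-1/64997))/8 = -(-498976 + 1/64997)/8 = -1/8*(-32431943071/64997) = 32431943071/519976 ≈ 62372.)
511335/M = 511335/(32431943071/519976) = 511335*(519976/32431943071) = 24171084360/2948358461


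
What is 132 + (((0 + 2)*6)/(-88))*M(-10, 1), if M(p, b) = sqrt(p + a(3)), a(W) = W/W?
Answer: 132 - 9*I/22 ≈ 132.0 - 0.40909*I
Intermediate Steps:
a(W) = 1
M(p, b) = sqrt(1 + p) (M(p, b) = sqrt(p + 1) = sqrt(1 + p))
132 + (((0 + 2)*6)/(-88))*M(-10, 1) = 132 + (((0 + 2)*6)/(-88))*sqrt(1 - 10) = 132 + ((2*6)*(-1/88))*sqrt(-9) = 132 + (12*(-1/88))*(3*I) = 132 - 9*I/22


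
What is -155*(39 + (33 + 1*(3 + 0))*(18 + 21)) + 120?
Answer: -223545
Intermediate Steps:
-155*(39 + (33 + 1*(3 + 0))*(18 + 21)) + 120 = -155*(39 + (33 + 1*3)*39) + 120 = -155*(39 + (33 + 3)*39) + 120 = -155*(39 + 36*39) + 120 = -155*(39 + 1404) + 120 = -155*1443 + 120 = -223665 + 120 = -223545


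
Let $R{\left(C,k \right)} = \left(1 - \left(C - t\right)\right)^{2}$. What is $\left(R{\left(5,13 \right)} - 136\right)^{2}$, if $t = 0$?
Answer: $14400$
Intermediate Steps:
$R{\left(C,k \right)} = \left(1 - C\right)^{2}$ ($R{\left(C,k \right)} = \left(1 + \left(0 - C\right)\right)^{2} = \left(1 - C\right)^{2}$)
$\left(R{\left(5,13 \right)} - 136\right)^{2} = \left(\left(1 - 5\right)^{2} - 136\right)^{2} = \left(\left(-4\right)^{2} - 136\right)^{2} = \left(16 - 136\right)^{2} = \left(-120\right)^{2} = 14400$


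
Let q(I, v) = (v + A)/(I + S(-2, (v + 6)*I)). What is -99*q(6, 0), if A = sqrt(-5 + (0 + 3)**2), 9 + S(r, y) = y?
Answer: -6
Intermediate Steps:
S(r, y) = -9 + y
A = 2 (A = sqrt(-5 + 3**2) = sqrt(-5 + 9) = sqrt(4) = 2)
q(I, v) = (2 + v)/(-9 + I + I*(6 + v)) (q(I, v) = (v + 2)/(I + (-9 + (v + 6)*I)) = (2 + v)/(I + (-9 + (6 + v)*I)) = (2 + v)/(I + (-9 + I*(6 + v))) = (2 + v)/(-9 + I + I*(6 + v)))
-99*q(6, 0) = -99*(2 + 0)/(-9 + 6 + 6*(6 + 0)) = -99*2/(-9 + 6 + 6*6) = -99*2/(-9 + 6 + 36) = -99*2/33 = -6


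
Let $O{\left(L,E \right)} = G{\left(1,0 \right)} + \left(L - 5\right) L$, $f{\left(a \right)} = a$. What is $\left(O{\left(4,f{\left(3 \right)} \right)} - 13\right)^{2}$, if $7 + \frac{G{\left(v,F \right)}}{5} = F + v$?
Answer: $2209$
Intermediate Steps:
$G{\left(v,F \right)} = -35 + 5 F + 5 v$ ($G{\left(v,F \right)} = -35 + 5 \left(F + v\right) = -35 + \left(5 F + 5 v\right) = -35 + 5 F + 5 v$)
$O{\left(L,E \right)} = -30 + L \left(-5 + L\right)$ ($O{\left(L,E \right)} = \left(-35 + 5 \cdot 0 + 5 \cdot 1\right) + \left(L - 5\right) L = \left(-35 + 0 + 5\right) + \left(L - 5\right) L = -30 + \left(-5 + L\right) L = -30 + L \left(-5 + L\right)$)
$\left(O{\left(4,f{\left(3 \right)} \right)} - 13\right)^{2} = \left(\left(-30 + 4^{2} - 20\right) - 13\right)^{2} = \left(\left(-30 + 16 - 20\right) - 13\right)^{2} = \left(-34 - 13\right)^{2} = \left(-47\right)^{2} = 2209$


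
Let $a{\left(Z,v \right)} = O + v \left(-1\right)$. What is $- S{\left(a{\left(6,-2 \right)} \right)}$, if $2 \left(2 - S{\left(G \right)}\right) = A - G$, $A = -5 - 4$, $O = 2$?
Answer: $- \frac{17}{2} \approx -8.5$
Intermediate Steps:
$a{\left(Z,v \right)} = 2 - v$ ($a{\left(Z,v \right)} = 2 + v \left(-1\right) = 2 - v$)
$A = -9$
$S{\left(G \right)} = \frac{13}{2} + \frac{G}{2}$ ($S{\left(G \right)} = 2 - \frac{-9 - G}{2} = 2 + \left(\frac{9}{2} + \frac{G}{2}\right) = \frac{13}{2} + \frac{G}{2}$)
$- S{\left(a{\left(6,-2 \right)} \right)} = - (\frac{13}{2} + \frac{2 - -2}{2}) = - (\frac{13}{2} + \frac{2 + 2}{2}) = - (\frac{13}{2} + \frac{1}{2} \cdot 4) = - (\frac{13}{2} + 2) = \left(-1\right) \frac{17}{2} = - \frac{17}{2}$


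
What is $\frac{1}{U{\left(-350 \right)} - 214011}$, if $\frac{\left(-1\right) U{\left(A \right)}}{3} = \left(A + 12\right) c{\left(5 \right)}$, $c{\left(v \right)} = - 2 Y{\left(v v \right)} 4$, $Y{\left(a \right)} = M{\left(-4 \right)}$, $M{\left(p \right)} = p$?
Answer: $- \frac{1}{181563} \approx -5.5077 \cdot 10^{-6}$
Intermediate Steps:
$Y{\left(a \right)} = -4$
$c{\left(v \right)} = 32$ ($c{\left(v \right)} = \left(-2\right) \left(-4\right) 4 = 8 \cdot 4 = 32$)
$U{\left(A \right)} = -1152 - 96 A$ ($U{\left(A \right)} = - 3 \left(A + 12\right) 32 = - 3 \left(12 + A\right) 32 = - 3 \left(384 + 32 A\right) = -1152 - 96 A$)
$\frac{1}{U{\left(-350 \right)} - 214011} = \frac{1}{\left(-1152 - -33600\right) - 214011} = \frac{1}{\left(-1152 + 33600\right) - 214011} = \frac{1}{32448 - 214011} = \frac{1}{-181563} = - \frac{1}{181563}$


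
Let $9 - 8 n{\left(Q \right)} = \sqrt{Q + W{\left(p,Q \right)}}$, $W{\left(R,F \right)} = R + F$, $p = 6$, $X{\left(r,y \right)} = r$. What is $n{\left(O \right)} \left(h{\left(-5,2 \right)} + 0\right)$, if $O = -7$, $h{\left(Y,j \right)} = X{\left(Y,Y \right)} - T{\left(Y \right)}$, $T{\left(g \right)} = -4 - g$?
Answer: $- \frac{27}{4} + \frac{3 i \sqrt{2}}{2} \approx -6.75 + 2.1213 i$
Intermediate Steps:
$h{\left(Y,j \right)} = 4 + 2 Y$ ($h{\left(Y,j \right)} = Y - \left(-4 - Y\right) = Y + \left(4 + Y\right) = 4 + 2 Y$)
$W{\left(R,F \right)} = F + R$
$n{\left(Q \right)} = \frac{9}{8} - \frac{\sqrt{6 + 2 Q}}{8}$ ($n{\left(Q \right)} = \frac{9}{8} - \frac{\sqrt{Q + \left(Q + 6\right)}}{8} = \frac{9}{8} - \frac{\sqrt{Q + \left(6 + Q\right)}}{8} = \frac{9}{8} - \frac{\sqrt{6 + 2 Q}}{8}$)
$n{\left(O \right)} \left(h{\left(-5,2 \right)} + 0\right) = \left(\frac{9}{8} - \frac{\sqrt{6 + 2 \left(-7\right)}}{8}\right) \left(\left(4 + 2 \left(-5\right)\right) + 0\right) = \left(\frac{9}{8} - \frac{\sqrt{6 - 14}}{8}\right) \left(\left(4 - 10\right) + 0\right) = \left(\frac{9}{8} - \frac{\sqrt{-8}}{8}\right) \left(-6 + 0\right) = \left(\frac{9}{8} - \frac{2 i \sqrt{2}}{8}\right) \left(-6\right) = \left(\frac{9}{8} - \frac{i \sqrt{2}}{4}\right) \left(-6\right) = - \frac{27}{4} + \frac{3 i \sqrt{2}}{2}$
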